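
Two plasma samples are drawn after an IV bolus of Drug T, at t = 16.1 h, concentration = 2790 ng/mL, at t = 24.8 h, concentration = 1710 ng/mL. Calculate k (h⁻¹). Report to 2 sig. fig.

k = ln(C₁/C₂) / (t₂ − t₁) = ln(2790/1710) / (24.8 − 16.1)
  = 0.4895 / 8.700 = 0.05626 h⁻¹

0.056 h⁻¹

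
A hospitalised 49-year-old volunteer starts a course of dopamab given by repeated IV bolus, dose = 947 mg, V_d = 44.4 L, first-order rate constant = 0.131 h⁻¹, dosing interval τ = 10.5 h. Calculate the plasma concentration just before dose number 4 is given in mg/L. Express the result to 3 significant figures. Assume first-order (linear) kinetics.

C₀ per dose = Dose / Vd = 947 / 44.4 = 21.33 mg/L
Fraction remaining after one interval: r = e^(−kτ) = e^(−0.1310 × 10.5) = 0.2527
Before dose 4, 3 doses have been given (aged 1τ, 2τ, 3τ).
C_trough = C₀ × (r + r² + … + r^3) = C₀ × r(1−r^3)/(1−r)
        = 21.33 × 0.2527 × (1 − 0.01614) / (1 − 0.2527) = 7.096 mg/L

7.10 mg/L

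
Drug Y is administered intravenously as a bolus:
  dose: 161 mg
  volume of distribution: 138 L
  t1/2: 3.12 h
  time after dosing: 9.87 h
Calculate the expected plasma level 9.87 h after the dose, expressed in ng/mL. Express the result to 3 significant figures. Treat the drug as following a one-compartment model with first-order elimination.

C₀ = Dose / Vd = 161.0 / 138 = 1.167 mg/L
k = ln2 / t½ = 0.693147 / 3.12 = 0.2222 h⁻¹
C = C₀ · e^(−k·t) = 1.167 × e^(−0.2222 × 9.87)
  = 1.167 × 0.1116 = 0.1302 mg/L
Convert: 0.1302 mg/L × 1000 = 130.2 ng/mL

130 ng/mL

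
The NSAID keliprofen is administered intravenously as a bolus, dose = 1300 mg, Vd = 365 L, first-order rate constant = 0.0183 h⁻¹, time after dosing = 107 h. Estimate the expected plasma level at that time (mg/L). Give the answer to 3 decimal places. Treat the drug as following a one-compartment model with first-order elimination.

C₀ = Dose / Vd = 1300 / 365 = 3.562 mg/L
C = C₀ · e^(−k·t) = 3.562 × e^(−0.01830 × 107)
  = 3.562 × 0.1411 = 0.5026 mg/L

0.503 mg/L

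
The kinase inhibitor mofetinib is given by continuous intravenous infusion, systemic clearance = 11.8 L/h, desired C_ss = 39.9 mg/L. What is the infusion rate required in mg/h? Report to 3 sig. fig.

At steady state, infusion rate R₀ = Css × CL = 39.9 × 11.80 = 470.8 mg/h

471 mg/h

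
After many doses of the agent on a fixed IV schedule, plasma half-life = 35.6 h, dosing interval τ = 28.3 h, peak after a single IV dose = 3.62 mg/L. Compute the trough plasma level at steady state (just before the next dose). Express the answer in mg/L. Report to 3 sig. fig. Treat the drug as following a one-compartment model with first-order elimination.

4.93 mg/L

k = ln2 / t½ = 0.693147 / 35.6 = 0.01947 h⁻¹
e^(−kτ) = e^(−0.01947 × 28.3) = 0.5764
Accumulation ratio R = 1 / (1 − e^(−kτ)) = 1 / (1 − 0.5764) = 2.361
Steady-state trough = C₀ × R × e^(−kτ) = 3.62 × 2.361 × 0.5764 = 4.926 mg/L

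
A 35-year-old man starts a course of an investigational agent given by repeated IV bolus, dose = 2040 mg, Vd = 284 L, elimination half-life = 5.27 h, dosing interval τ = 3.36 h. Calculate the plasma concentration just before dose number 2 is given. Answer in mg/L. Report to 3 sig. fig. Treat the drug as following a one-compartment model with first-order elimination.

4.62 mg/L

C₀ per dose = Dose / Vd = 2040 / 284 = 7.183 mg/L
k = ln2 / t½ = 0.693147 / 5.27 = 0.1315 h⁻¹
Fraction remaining after one interval: r = e^(−kτ) = e^(−0.1315 × 3.36) = 0.6429
Before dose 2, 1 dose has been given (aged 1τ).
C_trough = C₀ × r = 7.183 × 0.6429 = 4.618 mg/L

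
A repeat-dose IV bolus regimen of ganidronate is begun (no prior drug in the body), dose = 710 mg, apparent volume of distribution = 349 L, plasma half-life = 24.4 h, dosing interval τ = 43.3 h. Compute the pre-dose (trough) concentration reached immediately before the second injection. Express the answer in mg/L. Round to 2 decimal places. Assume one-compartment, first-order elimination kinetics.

0.59 mg/L

C₀ per dose = Dose / Vd = 710 / 349 = 2.034 mg/L
k = ln2 / t½ = 0.693147 / 24.4 = 0.02841 h⁻¹
Fraction remaining after one interval: r = e^(−kτ) = e^(−0.02841 × 43.3) = 0.2922
Before dose 2, 1 dose has been given (aged 1τ).
C_trough = C₀ × r = 2.034 × 0.2922 = 0.5943 mg/L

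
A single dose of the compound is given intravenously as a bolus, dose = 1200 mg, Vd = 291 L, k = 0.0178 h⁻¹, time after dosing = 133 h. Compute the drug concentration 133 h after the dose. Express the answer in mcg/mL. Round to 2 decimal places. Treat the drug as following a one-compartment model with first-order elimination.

C₀ = Dose / Vd = 1200 / 291 = 4.124 mg/L
C = C₀ · e^(−k·t) = 4.124 × e^(−0.01780 × 133)
  = 4.124 × 0.09372 = 0.3865 mg/L
(0.3865 mg/L = 0.3865 mcg/mL)

0.39 mcg/mL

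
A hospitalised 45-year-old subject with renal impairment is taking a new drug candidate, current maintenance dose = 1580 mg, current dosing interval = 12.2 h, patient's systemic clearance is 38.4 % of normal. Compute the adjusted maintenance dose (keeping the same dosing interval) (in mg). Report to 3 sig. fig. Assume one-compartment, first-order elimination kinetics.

To keep the same average steady-state level, dosing rate must scale with clearance.
CL ratio = 38.4 / 100 = 0.3840
New dose (same interval) = 1580 × 0.3840 = 606.7 mg

607 mg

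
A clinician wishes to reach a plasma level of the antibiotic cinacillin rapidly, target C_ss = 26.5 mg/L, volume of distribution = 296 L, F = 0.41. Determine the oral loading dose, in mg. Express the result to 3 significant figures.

LD = Css × Vd / F = 26.5 × 296 / 0.41 = 19130 mg

19100 mg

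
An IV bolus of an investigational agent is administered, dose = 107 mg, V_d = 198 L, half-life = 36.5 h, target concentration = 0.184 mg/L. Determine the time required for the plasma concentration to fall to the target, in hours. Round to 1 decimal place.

56.7 h

C₀ = Dose / Vd = 107.0 / 198 = 0.5404 mg/L
k = ln2 / t½ = 0.693147 / 36.5 = 0.01899 h⁻¹
t = ln(C₀ / C) / k = ln(0.5404 / 0.184) / 0.01899
  = ln(2.937) / 0.01899 = 1.077 / 0.01899 = 56.71 h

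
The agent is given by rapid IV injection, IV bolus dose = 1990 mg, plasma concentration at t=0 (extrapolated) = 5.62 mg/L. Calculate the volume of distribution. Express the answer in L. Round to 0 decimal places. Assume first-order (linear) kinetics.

354 L

Vd = Dose / C₀ = 1990 / 5.62 = 354.1 L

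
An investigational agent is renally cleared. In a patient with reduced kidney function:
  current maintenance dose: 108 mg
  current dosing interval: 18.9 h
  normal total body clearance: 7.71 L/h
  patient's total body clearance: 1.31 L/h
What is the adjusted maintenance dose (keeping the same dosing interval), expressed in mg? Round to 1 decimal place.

18.4 mg

To keep the same average steady-state level, dosing rate must scale with clearance.
CL ratio = 1.31 / 7.71 = 0.1699
New dose (same interval) = 108 × 0.1699 = 18.35 mg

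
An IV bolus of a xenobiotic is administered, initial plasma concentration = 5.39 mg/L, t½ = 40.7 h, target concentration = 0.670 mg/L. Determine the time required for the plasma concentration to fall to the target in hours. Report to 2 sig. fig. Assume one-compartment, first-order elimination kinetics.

120 h

k = ln2 / t½ = 0.693147 / 40.7 = 0.01703 h⁻¹
t = ln(C₀ / C) / k = ln(5.390 / 0.670) / 0.01703
  = ln(8.045) / 0.01703 = 2.085 / 0.01703 = 122.4 h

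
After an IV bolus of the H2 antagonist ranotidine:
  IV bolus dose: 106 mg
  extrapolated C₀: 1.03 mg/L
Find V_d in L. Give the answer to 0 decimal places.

Vd = Dose / C₀ = 106.0 / 1.03 = 102.9 L

103 L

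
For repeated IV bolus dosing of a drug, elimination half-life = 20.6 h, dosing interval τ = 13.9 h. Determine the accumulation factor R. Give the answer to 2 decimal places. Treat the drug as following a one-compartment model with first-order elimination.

2.68

k = ln2 / t½ = 0.693147 / 20.6 = 0.03365 h⁻¹
e^(−kτ) = e^(−0.03365 × 13.9) = 0.6264
Accumulation ratio R = 1 / (1 − e^(−kτ)) = 1 / (1 − 0.6264) = 2.677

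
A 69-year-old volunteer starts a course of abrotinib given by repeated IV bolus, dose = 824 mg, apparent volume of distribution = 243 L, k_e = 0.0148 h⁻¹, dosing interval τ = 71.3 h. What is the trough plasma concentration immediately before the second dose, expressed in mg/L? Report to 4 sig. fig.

1.180 mg/L

C₀ per dose = Dose / Vd = 824 / 243 = 3.391 mg/L
Fraction remaining after one interval: r = e^(−kτ) = e^(−0.01480 × 71.3) = 0.3481
Before dose 2, 1 dose has been given (aged 1τ).
C_trough = C₀ × r = 3.391 × 0.3481 = 1.180 mg/L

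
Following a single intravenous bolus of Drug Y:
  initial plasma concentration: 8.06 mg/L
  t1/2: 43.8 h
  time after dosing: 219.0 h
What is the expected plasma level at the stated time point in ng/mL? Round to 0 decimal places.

k = ln2 / t½ = 0.693147 / 43.8 = 0.01583 h⁻¹
t / t½ = 219.0 / 43.8 = 5 half-lives
C = C₀ × (1/2)^5 = 8.060 × 0.03125 = 0.2519 mg/L
Convert: 0.2519 mg/L × 1000 = 251.9 ng/mL

252 ng/mL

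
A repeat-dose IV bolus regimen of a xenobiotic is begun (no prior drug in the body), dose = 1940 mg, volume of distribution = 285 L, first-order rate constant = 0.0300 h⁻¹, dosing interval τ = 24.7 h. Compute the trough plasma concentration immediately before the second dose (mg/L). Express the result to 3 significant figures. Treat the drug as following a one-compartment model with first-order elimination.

C₀ per dose = Dose / Vd = 1940 / 285 = 6.807 mg/L
Fraction remaining after one interval: r = e^(−kτ) = e^(−0.03000 × 24.7) = 0.4766
Before dose 2, 1 dose has been given (aged 1τ).
C_trough = C₀ × r = 6.807 × 0.4766 = 3.244 mg/L

3.24 mg/L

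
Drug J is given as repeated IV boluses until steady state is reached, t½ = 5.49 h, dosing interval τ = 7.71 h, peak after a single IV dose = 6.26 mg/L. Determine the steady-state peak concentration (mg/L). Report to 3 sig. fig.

k = ln2 / t½ = 0.693147 / 5.49 = 0.1263 h⁻¹
e^(−kτ) = e^(−0.1263 × 7.71) = 0.3777
Accumulation ratio R = 1 / (1 − e^(−kτ)) = 1 / (1 − 0.3777) = 1.607
Steady-state peak = C₀ × R = 6.26 × 1.607 = 10.06 mg/L

10.1 mg/L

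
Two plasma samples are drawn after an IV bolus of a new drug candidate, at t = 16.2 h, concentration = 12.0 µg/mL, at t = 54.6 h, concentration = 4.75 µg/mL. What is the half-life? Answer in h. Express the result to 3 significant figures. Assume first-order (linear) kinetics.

k = ln(C₁/C₂) / (t₂ − t₁) = ln(12.0/4.75) / (54.6 − 16.2)
  = 0.9268 / 38.40 = 0.02414 h⁻¹
t½ = ln2 / k = 0.693147 / 0.02414 = 28.71 h

28.7 h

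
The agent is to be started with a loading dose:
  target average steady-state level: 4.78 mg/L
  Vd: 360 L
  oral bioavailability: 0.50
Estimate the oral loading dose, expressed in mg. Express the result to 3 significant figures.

3440 mg

LD = Css × Vd / F = 4.78 × 360 / 0.50 = 3442 mg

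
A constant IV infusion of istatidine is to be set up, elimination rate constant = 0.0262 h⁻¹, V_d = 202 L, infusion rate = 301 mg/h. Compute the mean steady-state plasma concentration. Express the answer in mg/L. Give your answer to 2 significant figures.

CL = k × Vd = 0.02620 × 202 = 5.292 L/h
At steady state Css = R₀ / CL = 301 / 5.292 = 56.88 mg/L

57 mg/L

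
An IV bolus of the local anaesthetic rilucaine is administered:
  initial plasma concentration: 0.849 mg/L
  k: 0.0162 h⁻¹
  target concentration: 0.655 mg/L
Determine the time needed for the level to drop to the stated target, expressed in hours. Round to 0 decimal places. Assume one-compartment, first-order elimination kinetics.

t = ln(C₀ / C) / k = ln(0.8490 / 0.655) / 0.01620
  = ln(1.296) / 0.01620 = 0.2593 / 0.01620 = 16.01 h

16 h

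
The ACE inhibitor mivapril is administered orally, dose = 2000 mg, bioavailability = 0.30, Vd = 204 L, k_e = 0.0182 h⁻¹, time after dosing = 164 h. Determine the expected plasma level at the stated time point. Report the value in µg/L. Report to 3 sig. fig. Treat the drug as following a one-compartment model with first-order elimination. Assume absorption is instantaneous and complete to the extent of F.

149 µg/L

Amount reaching circulation = F × Dose = 0.30 × 2000 = 600.0 mg
C₀ = F·Dose / Vd = 600.0 / 204 = 2.941 mg/L
C = C₀ · e^(−k·t) = 2.941 × e^(−0.01820 × 164)
  = 2.941 × 0.05055 = 0.1487 mg/L
Convert: 0.1487 mg/L × 1000 = 148.7 µg/L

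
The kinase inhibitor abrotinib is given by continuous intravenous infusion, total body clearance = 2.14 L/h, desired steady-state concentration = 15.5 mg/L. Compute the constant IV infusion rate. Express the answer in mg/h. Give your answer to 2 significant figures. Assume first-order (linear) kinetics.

At steady state, infusion rate R₀ = Css × CL = 15.5 × 2.140 = 33.17 mg/h

33 mg/h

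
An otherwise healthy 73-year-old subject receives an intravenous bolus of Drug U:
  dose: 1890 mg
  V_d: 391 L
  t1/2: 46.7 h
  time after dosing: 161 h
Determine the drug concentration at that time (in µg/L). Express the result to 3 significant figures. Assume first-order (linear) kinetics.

C₀ = Dose / Vd = 1890 / 391 = 4.834 mg/L
k = ln2 / t½ = 0.693147 / 46.7 = 0.01484 h⁻¹
C = C₀ · e^(−k·t) = 4.834 × e^(−0.01484 × 161)
  = 4.834 × 0.09170 = 0.4433 mg/L
Convert: 0.4433 mg/L × 1000 = 443.3 µg/L

443 µg/L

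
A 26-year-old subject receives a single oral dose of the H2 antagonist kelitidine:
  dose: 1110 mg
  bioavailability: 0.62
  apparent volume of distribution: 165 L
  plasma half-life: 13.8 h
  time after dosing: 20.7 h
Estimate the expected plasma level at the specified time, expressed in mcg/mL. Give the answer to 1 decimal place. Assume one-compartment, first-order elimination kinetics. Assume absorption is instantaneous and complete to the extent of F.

1.5 mcg/mL

Amount reaching circulation = F × Dose = 0.62 × 1110 = 688.2 mg
C₀ = F·Dose / Vd = 688.2 / 165 = 4.171 mg/L
k = ln2 / t½ = 0.693147 / 13.8 = 0.05023 h⁻¹
C = C₀ · e^(−k·t) = 4.171 × e^(−0.05023 × 20.7)
  = 4.171 × 0.3535 = 1.474 mg/L
(1.474 mg/L = 1.474 mcg/mL)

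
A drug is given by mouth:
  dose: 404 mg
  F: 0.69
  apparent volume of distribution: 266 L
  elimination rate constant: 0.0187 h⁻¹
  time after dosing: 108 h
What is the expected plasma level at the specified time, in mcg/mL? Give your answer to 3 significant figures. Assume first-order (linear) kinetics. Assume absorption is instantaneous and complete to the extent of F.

Amount reaching circulation = F × Dose = 0.69 × 404.0 = 278.8 mg
C₀ = F·Dose / Vd = 278.8 / 266 = 1.048 mg/L
C = C₀ · e^(−k·t) = 1.048 × e^(−0.01870 × 108)
  = 1.048 × 0.1327 = 0.1391 mg/L
(0.1391 mg/L = 0.1391 mcg/mL)

0.139 mcg/mL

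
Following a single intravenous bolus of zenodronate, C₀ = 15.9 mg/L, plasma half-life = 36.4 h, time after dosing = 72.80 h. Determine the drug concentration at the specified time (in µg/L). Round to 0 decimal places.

k = ln2 / t½ = 0.693147 / 36.4 = 0.01904 h⁻¹
t / t½ = 72.80 / 36.4 = 2 half-lives
C = C₀ × (1/2)^2 = 15.90 × 0.2500 = 3.975 mg/L
Convert: 3.975 mg/L × 1000 = 3975 µg/L

3975 µg/L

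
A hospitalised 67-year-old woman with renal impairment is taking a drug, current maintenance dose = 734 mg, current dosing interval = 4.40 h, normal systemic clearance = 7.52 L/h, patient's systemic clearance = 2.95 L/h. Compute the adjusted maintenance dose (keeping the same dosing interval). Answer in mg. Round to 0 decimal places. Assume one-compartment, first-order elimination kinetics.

288 mg

To keep the same average steady-state level, dosing rate must scale with clearance.
CL ratio = 2.95 / 7.52 = 0.3923
New dose (same interval) = 734 × 0.3923 = 287.9 mg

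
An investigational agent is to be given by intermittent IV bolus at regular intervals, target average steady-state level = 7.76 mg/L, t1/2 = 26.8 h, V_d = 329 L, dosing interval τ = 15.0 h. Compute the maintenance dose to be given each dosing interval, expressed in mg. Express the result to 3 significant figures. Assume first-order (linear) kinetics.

k = ln2 / t½ = 0.693147 / 26.8 = 0.02586 h⁻¹
CL = k × Vd = 0.02586 × 329 = 8.508 L/h
At steady state, Dose/τ = Css × CL.
Dose = Css × CL × τ = 7.76 × 8.508 × 15.0 = 990.3 mg

990 mg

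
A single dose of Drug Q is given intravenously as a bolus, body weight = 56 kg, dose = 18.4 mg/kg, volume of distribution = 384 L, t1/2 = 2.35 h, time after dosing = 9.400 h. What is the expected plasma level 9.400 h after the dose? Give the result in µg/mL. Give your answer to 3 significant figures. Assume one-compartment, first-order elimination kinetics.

0.168 µg/mL

Total dose = 18.4 × 56 = 1030 mg
C₀ = Dose / Vd = 1030 / 384 = 2.682 mg/L
k = ln2 / t½ = 0.693147 / 2.35 = 0.2950 h⁻¹
t / t½ = 9.400 / 2.35 = 4 half-lives
C = C₀ × (1/2)^4 = 2.682 × 0.06250 = 0.1676 mg/L
(0.1676 mg/L = 0.1676 µg/mL)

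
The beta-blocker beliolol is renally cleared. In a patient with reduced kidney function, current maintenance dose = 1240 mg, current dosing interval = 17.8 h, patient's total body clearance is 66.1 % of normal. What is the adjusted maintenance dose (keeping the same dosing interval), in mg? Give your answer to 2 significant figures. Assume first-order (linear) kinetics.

To keep the same average steady-state level, dosing rate must scale with clearance.
CL ratio = 66.1 / 100 = 0.6610
New dose (same interval) = 1240 × 0.6610 = 819.6 mg

820 mg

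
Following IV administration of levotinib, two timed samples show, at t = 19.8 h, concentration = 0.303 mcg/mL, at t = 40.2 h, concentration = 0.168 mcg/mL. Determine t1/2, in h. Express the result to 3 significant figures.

k = ln(C₁/C₂) / (t₂ − t₁) = ln(0.303/0.168) / (40.2 − 19.8)
  = 0.5898 / 20.40 = 0.02891 h⁻¹
t½ = ln2 / k = 0.693147 / 0.02891 = 23.98 h

24.0 h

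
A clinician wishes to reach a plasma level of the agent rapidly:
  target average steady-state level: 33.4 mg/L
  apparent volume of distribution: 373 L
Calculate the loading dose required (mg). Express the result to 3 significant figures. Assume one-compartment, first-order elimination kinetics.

12500 mg

LD = Css × Vd = 33.4 × 373 = 12460 mg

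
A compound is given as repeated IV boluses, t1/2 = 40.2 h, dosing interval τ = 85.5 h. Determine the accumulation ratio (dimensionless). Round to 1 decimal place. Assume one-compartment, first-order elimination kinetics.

1.3

k = ln2 / t½ = 0.693147 / 40.2 = 0.01724 h⁻¹
e^(−kτ) = e^(−0.01724 × 85.5) = 0.2290
Accumulation ratio R = 1 / (1 − e^(−kτ)) = 1 / (1 − 0.2290) = 1.297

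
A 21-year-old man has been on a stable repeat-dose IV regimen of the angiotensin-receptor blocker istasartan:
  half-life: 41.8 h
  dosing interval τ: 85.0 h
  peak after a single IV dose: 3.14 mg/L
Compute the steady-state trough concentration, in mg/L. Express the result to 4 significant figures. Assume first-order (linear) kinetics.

1.015 mg/L

k = ln2 / t½ = 0.693147 / 41.8 = 0.01658 h⁻¹
e^(−kτ) = e^(−0.01658 × 85.0) = 0.2443
Accumulation ratio R = 1 / (1 − e^(−kτ)) = 1 / (1 − 0.2443) = 1.323
Steady-state trough = C₀ × R × e^(−kτ) = 3.14 × 1.323 × 0.2443 = 1.015 mg/L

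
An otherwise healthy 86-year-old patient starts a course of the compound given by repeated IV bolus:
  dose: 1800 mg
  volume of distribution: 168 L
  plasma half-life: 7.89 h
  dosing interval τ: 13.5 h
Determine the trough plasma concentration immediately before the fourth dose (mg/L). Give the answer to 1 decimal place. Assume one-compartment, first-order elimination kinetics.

C₀ per dose = Dose / Vd = 1800 / 168 = 10.71 mg/L
k = ln2 / t½ = 0.693147 / 7.89 = 0.08785 h⁻¹
Fraction remaining after one interval: r = e^(−kτ) = e^(−0.08785 × 13.5) = 0.3054
Before dose 4, 3 doses have been given (aged 1τ, 2τ, 3τ).
C_trough = C₀ × (r + r² + … + r^3) = C₀ × r(1−r^3)/(1−r)
        = 10.71 × 0.3054 × (1 − 0.02848) / (1 − 0.3054) = 4.575 mg/L

4.6 mg/L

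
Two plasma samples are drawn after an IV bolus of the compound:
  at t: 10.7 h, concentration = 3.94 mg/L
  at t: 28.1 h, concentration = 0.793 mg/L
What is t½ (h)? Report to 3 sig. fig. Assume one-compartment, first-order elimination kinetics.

k = ln(C₁/C₂) / (t₂ − t₁) = ln(3.94/0.793) / (28.1 − 10.7)
  = 1.603 / 17.40 = 0.09213 h⁻¹
t½ = ln2 / k = 0.693147 / 0.09213 = 7.524 h

7.52 h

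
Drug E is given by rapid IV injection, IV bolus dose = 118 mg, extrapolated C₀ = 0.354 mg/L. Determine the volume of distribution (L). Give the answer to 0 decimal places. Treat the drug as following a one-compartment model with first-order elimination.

Vd = Dose / C₀ = 118.0 / 0.354 = 333.3 L

333 L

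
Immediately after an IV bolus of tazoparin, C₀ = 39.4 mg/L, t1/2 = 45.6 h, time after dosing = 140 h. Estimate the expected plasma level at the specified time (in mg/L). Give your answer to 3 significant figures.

k = ln2 / t½ = 0.693147 / 45.6 = 0.01520 h⁻¹
C = C₀ · e^(−k·t) = 39.40 × e^(−0.01520 × 140)
  = 39.40 × 0.1191 = 4.693 mg/L

4.69 mg/L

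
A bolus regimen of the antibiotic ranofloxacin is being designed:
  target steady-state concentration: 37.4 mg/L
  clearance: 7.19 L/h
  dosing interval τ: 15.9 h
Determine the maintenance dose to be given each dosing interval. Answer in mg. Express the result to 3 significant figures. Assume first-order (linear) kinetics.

At steady state, Dose/τ = Css × CL.
Dose = Css × CL × τ = 37.4 × 7.190 × 15.9 = 4276 mg

4280 mg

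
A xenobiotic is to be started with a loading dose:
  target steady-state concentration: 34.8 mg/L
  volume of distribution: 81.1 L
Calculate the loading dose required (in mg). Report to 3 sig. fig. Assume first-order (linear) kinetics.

LD = Css × Vd = 34.8 × 81.1 = 2822 mg

2820 mg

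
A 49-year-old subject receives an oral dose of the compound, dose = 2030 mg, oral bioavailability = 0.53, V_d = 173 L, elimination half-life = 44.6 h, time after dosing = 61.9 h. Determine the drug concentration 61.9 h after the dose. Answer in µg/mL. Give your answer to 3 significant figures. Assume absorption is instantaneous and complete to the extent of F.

2.38 µg/mL

Amount reaching circulation = F × Dose = 0.53 × 2030 = 1076 mg
C₀ = F·Dose / Vd = 1076 / 173 = 6.220 mg/L
k = ln2 / t½ = 0.693147 / 44.6 = 0.01554 h⁻¹
C = C₀ · e^(−k·t) = 6.220 × e^(−0.01554 × 61.9)
  = 6.220 × 0.3822 = 2.377 mg/L
(2.377 mg/L = 2.377 µg/mL)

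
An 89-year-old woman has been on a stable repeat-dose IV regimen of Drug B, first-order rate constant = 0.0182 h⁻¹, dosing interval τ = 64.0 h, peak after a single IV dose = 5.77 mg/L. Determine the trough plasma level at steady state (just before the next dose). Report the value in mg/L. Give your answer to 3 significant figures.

e^(−kτ) = e^(−0.01820 × 64.0) = 0.3120
Accumulation ratio R = 1 / (1 − e^(−kτ)) = 1 / (1 − 0.3120) = 1.453
Steady-state trough = C₀ × R × e^(−kτ) = 5.77 × 1.453 × 0.3120 = 2.616 mg/L

2.62 mg/L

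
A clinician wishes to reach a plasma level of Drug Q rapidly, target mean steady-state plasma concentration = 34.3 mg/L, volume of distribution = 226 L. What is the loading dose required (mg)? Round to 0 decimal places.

7752 mg

LD = Css × Vd = 34.3 × 226 = 7752 mg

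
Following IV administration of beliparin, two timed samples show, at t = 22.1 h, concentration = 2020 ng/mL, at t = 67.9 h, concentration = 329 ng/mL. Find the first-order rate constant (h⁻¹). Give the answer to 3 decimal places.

k = ln(C₁/C₂) / (t₂ − t₁) = ln(2020/329) / (67.9 − 22.1)
  = 1.815 / 45.80 = 0.03963 h⁻¹

0.040 h⁻¹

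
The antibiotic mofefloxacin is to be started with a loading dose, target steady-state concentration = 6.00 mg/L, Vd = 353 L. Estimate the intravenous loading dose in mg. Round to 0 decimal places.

LD = Css × Vd = 6.00 × 353 = 2118 mg

2118 mg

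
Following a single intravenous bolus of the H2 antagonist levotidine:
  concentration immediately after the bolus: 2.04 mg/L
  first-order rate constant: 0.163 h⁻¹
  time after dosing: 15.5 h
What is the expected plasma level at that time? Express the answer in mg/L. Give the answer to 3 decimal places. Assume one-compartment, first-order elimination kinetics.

0.163 mg/L

C = C₀ · e^(−k·t) = 2.040 × e^(−0.1630 × 15.5)
  = 2.040 × 0.07994 = 0.1631 mg/L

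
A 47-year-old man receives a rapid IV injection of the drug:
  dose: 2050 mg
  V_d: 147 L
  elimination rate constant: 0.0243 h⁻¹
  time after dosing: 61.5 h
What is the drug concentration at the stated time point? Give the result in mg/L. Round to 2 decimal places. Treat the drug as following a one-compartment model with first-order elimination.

C₀ = Dose / Vd = 2050 / 147 = 13.95 mg/L
C = C₀ · e^(−k·t) = 13.95 × e^(−0.02430 × 61.5)
  = 13.95 × 0.2244 = 3.130 mg/L

3.13 mg/L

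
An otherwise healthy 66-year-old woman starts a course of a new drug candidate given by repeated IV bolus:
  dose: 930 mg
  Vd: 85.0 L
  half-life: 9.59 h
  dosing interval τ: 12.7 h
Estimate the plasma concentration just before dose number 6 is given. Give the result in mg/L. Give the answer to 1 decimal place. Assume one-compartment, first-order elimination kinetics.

7.2 mg/L

C₀ per dose = Dose / Vd = 930 / 85.0 = 10.94 mg/L
k = ln2 / t½ = 0.693147 / 9.59 = 0.07228 h⁻¹
Fraction remaining after one interval: r = e^(−kτ) = e^(−0.07228 × 12.7) = 0.3993
Before dose 6, 5 doses have been given (aged 1τ, 2τ, 3τ, 4τ, 5τ).
C_trough = C₀ × (r + r² + … + r^5) = C₀ × r(1−r^5)/(1−r)
        = 10.94 × 0.3993 × (1 − 0.01015) / (1 − 0.3993) = 7.198 mg/L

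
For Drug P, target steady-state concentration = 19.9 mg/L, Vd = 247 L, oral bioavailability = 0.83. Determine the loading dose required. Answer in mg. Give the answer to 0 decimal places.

LD = Css × Vd / F = 19.9 × 247 / 0.83 = 5922 mg

5922 mg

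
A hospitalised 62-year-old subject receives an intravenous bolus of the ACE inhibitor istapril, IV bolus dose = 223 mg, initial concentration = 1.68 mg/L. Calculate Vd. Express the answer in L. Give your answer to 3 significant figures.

133 L

Vd = Dose / C₀ = 223.0 / 1.68 = 132.7 L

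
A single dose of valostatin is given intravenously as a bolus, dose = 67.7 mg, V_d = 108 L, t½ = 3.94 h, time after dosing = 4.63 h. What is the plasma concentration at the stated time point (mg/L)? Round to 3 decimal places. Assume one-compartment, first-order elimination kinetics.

0.278 mg/L

C₀ = Dose / Vd = 67.70 / 108 = 0.6269 mg/L
k = ln2 / t½ = 0.693147 / 3.94 = 0.1759 h⁻¹
C = C₀ · e^(−k·t) = 0.6269 × e^(−0.1759 × 4.63)
  = 0.6269 × 0.4429 = 0.2777 mg/L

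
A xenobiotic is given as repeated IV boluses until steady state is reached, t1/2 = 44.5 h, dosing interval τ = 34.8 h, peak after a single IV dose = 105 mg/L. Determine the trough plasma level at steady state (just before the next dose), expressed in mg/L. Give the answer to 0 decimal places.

146 mg/L

k = ln2 / t½ = 0.693147 / 44.5 = 0.01558 h⁻¹
e^(−kτ) = e^(−0.01558 × 34.8) = 0.5815
Accumulation ratio R = 1 / (1 − e^(−kτ)) = 1 / (1 − 0.5815) = 2.389
Steady-state trough = C₀ × R × e^(−kτ) = 105 × 2.389 × 0.5815 = 145.9 mg/L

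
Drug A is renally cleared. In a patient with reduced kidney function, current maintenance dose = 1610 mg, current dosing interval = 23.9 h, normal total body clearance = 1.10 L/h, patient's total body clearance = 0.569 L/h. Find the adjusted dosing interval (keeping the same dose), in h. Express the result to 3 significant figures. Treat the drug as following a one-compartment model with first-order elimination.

To keep the same average steady-state level, dosing rate must scale with clearance.
CL ratio = 0.569 / 1.10 = 0.5173
New interval (same dose) = 23.9 / 0.5173 = 46.20 h

46.2 h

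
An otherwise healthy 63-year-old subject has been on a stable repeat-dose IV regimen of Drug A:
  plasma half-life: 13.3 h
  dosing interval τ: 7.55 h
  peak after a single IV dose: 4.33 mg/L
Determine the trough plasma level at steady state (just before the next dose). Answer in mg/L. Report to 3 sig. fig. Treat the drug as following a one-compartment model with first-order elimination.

8.98 mg/L

k = ln2 / t½ = 0.693147 / 13.3 = 0.05212 h⁻¹
e^(−kτ) = e^(−0.05212 × 7.55) = 0.6747
Accumulation ratio R = 1 / (1 − e^(−kτ)) = 1 / (1 − 0.6747) = 3.074
Steady-state trough = C₀ × R × e^(−kτ) = 4.33 × 3.074 × 0.6747 = 8.981 mg/L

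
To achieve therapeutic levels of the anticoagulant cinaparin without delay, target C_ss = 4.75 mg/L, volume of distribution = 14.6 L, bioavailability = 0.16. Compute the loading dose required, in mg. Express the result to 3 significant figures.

LD = Css × Vd / F = 4.75 × 14.6 / 0.16 = 433.4 mg

433 mg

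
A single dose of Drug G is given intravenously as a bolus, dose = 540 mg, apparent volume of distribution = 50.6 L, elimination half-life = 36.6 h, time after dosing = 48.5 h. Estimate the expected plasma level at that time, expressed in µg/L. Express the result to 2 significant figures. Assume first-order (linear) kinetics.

4300 µg/L

C₀ = Dose / Vd = 540.0 / 50.6 = 10.67 mg/L
k = ln2 / t½ = 0.693147 / 36.6 = 0.01894 h⁻¹
C = C₀ · e^(−k·t) = 10.67 × e^(−0.01894 × 48.5)
  = 10.67 × 0.3991 = 4.258 mg/L
Convert: 4.258 mg/L × 1000 = 4258 µg/L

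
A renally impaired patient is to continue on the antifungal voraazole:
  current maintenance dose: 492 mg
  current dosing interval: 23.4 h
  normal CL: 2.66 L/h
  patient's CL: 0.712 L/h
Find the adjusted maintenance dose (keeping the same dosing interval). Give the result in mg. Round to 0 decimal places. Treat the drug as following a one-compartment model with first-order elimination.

132 mg

To keep the same average steady-state level, dosing rate must scale with clearance.
CL ratio = 0.712 / 2.66 = 0.2677
New dose (same interval) = 492 × 0.2677 = 131.7 mg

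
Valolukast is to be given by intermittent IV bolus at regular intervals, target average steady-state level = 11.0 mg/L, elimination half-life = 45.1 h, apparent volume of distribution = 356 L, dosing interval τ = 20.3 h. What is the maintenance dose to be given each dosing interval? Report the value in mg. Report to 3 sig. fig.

1220 mg

k = ln2 / t½ = 0.693147 / 45.1 = 0.01537 h⁻¹
CL = k × Vd = 0.01537 × 356 = 5.472 L/h
At steady state, Dose/τ = Css × CL.
Dose = Css × CL × τ = 11.0 × 5.472 × 20.3 = 1222 mg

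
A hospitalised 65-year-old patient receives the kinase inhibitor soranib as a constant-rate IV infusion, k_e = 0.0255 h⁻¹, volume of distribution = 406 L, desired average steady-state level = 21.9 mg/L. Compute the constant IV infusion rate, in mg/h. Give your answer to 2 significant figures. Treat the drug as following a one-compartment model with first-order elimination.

230 mg/h

CL = k × Vd = 0.02550 × 406 = 10.35 L/h
At steady state, infusion rate R₀ = Css × CL = 21.9 × 10.35 = 226.7 mg/h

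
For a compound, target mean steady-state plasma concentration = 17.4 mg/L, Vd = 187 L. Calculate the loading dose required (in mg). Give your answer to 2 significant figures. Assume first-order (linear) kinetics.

LD = Css × Vd = 17.4 × 187 = 3254 mg

3300 mg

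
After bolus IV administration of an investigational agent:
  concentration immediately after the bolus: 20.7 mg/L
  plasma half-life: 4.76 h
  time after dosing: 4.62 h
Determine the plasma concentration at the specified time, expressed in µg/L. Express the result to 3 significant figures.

10600 µg/L

k = ln2 / t½ = 0.693147 / 4.76 = 0.1456 h⁻¹
C = C₀ · e^(−k·t) = 20.70 × e^(−0.1456 × 4.62)
  = 20.70 × 0.5103 = 10.56 mg/L
Convert: 10.56 mg/L × 1000 = 10560 µg/L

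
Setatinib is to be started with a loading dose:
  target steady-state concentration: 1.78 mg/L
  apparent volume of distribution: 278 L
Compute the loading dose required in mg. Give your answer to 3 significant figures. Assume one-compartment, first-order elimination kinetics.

LD = Css × Vd = 1.78 × 278 = 494.8 mg

495 mg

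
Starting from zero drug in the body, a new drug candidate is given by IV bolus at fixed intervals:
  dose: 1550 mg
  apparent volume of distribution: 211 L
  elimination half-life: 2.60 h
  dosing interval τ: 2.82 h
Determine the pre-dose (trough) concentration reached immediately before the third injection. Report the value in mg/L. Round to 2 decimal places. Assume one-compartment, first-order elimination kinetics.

5.10 mg/L

C₀ per dose = Dose / Vd = 1550 / 211 = 7.346 mg/L
k = ln2 / t½ = 0.693147 / 2.60 = 0.2666 h⁻¹
Fraction remaining after one interval: r = e^(−kτ) = e^(−0.2666 × 2.82) = 0.4715
Before dose 3, 2 doses have been given (aged 1τ, 2τ).
C_trough = C₀ × (r + r²) = 7.346 × (0.4715 + 0.2223) = 5.097 mg/L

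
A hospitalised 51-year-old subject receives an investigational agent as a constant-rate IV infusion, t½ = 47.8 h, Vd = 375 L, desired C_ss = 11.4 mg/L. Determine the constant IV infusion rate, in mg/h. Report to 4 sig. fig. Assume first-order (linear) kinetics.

61.99 mg/h

k = ln2 / t½ = 0.693147 / 47.8 = 0.01450 h⁻¹
CL = k × Vd = 0.01450 × 375 = 5.438 L/h
At steady state, infusion rate R₀ = Css × CL = 11.4 × 5.438 = 61.99 mg/h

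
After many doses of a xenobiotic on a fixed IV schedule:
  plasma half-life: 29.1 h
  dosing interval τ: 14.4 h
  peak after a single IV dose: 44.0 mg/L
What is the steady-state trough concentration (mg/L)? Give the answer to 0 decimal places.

108 mg/L

k = ln2 / t½ = 0.693147 / 29.1 = 0.02382 h⁻¹
e^(−kτ) = e^(−0.02382 × 14.4) = 0.7096
Accumulation ratio R = 1 / (1 − e^(−kτ)) = 1 / (1 − 0.7096) = 3.444
Steady-state trough = C₀ × R × e^(−kτ) = 44.0 × 3.444 × 0.7096 = 107.5 mg/L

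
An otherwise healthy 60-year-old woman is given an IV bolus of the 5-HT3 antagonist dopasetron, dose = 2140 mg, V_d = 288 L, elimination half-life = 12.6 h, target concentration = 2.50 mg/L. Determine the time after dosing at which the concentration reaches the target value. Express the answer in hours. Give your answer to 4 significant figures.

19.80 h

C₀ = Dose / Vd = 2140 / 288 = 7.431 mg/L
k = ln2 / t½ = 0.693147 / 12.6 = 0.05501 h⁻¹
t = ln(C₀ / C) / k = ln(7.431 / 2.50) / 0.05501
  = ln(2.972) / 0.05501 = 1.089 / 0.05501 = 19.80 h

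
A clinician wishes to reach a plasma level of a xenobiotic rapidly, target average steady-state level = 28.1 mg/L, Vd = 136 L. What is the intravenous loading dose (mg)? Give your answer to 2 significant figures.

LD = Css × Vd = 28.1 × 136 = 3822 mg

3800 mg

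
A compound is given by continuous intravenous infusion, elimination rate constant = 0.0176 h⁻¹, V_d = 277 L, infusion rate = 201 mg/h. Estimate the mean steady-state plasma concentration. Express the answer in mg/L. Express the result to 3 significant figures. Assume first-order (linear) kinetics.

41.2 mg/L

CL = k × Vd = 0.01760 × 277 = 4.875 L/h
At steady state Css = R₀ / CL = 201 / 4.875 = 41.23 mg/L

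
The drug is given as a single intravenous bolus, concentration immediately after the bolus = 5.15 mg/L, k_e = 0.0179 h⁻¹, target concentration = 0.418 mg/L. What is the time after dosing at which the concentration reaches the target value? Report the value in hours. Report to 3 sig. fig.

t = ln(C₀ / C) / k = ln(5.150 / 0.418) / 0.01790
  = ln(12.32) / 0.01790 = 2.511 / 0.01790 = 140.3 h

140 h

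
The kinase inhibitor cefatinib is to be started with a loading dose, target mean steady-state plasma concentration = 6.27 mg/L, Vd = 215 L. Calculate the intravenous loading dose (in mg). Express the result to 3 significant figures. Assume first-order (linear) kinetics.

1350 mg

LD = Css × Vd = 6.27 × 215 = 1348 mg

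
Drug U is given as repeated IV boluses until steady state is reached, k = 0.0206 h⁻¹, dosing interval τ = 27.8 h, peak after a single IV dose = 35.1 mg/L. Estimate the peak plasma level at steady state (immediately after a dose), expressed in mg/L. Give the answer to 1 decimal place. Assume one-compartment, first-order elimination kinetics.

e^(−kτ) = e^(−0.02060 × 27.8) = 0.5640
Accumulation ratio R = 1 / (1 − e^(−kτ)) = 1 / (1 − 0.5640) = 2.294
Steady-state peak = C₀ × R = 35.1 × 2.294 = 80.52 mg/L

80.5 mg/L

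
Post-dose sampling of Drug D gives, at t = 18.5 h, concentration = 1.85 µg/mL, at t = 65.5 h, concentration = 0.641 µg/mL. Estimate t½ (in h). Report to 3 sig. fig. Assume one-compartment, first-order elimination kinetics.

k = ln(C₁/C₂) / (t₂ − t₁) = ln(1.85/0.641) / (65.5 − 18.5)
  = 1.060 / 47.00 = 0.02255 h⁻¹
t½ = ln2 / k = 0.693147 / 0.02255 = 30.74 h

30.7 h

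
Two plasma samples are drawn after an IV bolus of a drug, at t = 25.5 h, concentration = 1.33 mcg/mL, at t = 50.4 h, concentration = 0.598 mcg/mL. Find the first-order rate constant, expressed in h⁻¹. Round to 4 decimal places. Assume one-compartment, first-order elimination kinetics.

k = ln(C₁/C₂) / (t₂ − t₁) = ln(1.33/0.598) / (50.4 − 25.5)
  = 0.7993 / 24.90 = 0.03210 h⁻¹

0.0321 h⁻¹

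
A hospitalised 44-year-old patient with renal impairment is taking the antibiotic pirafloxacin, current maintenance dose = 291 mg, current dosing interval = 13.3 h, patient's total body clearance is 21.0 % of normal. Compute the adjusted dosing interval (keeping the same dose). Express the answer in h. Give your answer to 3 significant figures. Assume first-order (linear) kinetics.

To keep the same average steady-state level, dosing rate must scale with clearance.
CL ratio = 21.0 / 100 = 0.2100
New interval (same dose) = 13.3 / 0.2100 = 63.33 h

63.3 h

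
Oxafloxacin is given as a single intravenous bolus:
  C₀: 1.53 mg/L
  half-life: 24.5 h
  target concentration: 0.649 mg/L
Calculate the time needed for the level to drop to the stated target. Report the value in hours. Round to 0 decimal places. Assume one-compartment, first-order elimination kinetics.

30 h

k = ln2 / t½ = 0.693147 / 24.5 = 0.02829 h⁻¹
t = ln(C₀ / C) / k = ln(1.530 / 0.649) / 0.02829
  = ln(2.357) / 0.02829 = 0.8574 / 0.02829 = 30.31 h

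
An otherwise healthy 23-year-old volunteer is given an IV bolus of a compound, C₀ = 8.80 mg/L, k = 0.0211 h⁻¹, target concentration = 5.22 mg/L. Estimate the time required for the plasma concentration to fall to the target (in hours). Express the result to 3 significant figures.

24.8 h

t = ln(C₀ / C) / k = ln(8.800 / 5.22) / 0.02110
  = ln(1.686) / 0.02110 = 0.5224 / 0.02110 = 24.76 h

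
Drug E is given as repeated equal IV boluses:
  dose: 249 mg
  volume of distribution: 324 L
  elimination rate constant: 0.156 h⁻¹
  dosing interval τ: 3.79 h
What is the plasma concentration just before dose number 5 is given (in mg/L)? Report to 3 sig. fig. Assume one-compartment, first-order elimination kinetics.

0.864 mg/L

C₀ per dose = Dose / Vd = 249 / 324 = 0.7685 mg/L
Fraction remaining after one interval: r = e^(−kτ) = e^(−0.1560 × 3.79) = 0.5536
Before dose 5, 4 doses have been given (aged 1τ, 2τ, 3τ, 4τ).
C_trough = C₀ × (r + r² + … + r^4) = C₀ × r(1−r^4)/(1−r)
        = 0.7685 × 0.5536 × (1 − 0.09393) / (1 − 0.5536) = 0.8635 mg/L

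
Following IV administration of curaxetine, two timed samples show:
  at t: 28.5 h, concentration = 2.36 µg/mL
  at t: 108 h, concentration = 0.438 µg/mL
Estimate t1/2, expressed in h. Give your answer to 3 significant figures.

k = ln(C₁/C₂) / (t₂ − t₁) = ln(2.36/0.438) / (108 − 28.5)
  = 1.684 / 79.50 = 0.02118 h⁻¹
t½ = ln2 / k = 0.693147 / 0.02118 = 32.73 h

32.7 h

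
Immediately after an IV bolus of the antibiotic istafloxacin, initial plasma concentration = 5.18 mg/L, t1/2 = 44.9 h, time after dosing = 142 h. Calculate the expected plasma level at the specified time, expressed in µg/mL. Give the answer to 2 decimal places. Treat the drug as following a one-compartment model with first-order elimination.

0.58 µg/mL

k = ln2 / t½ = 0.693147 / 44.9 = 0.01544 h⁻¹
C = C₀ · e^(−k·t) = 5.180 × e^(−0.01544 × 142)
  = 5.180 × 0.1116 = 0.5781 mg/L
(0.5781 mg/L = 0.5781 µg/mL)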